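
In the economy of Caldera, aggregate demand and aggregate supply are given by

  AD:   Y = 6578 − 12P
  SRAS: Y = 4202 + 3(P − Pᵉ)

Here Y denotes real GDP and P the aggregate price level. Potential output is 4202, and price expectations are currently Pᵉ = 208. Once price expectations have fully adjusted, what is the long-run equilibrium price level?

Short run: with Pᵉ = 208, SRAS is Y = 3578 + 3P. Setting AD = SRAS gives 3000 = 15P, so P = 200 and Y = 6578 − 12·200 = 4178.
Output 4178 is below potential 4202, so over time expected prices fall and SRAS shifts right until Y returns to 4202.
Long run: Y = 4202 on the AD curve gives 4202 = 6578 − 12P, so P = 198.

Long-run P = 198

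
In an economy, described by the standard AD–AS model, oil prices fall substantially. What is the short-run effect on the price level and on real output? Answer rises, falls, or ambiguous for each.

This is a favourable supply shock: SRAS shifts right.
Moving along the downward-sloping AD curve, P falls and Y rises.

Price level: falls; output: rises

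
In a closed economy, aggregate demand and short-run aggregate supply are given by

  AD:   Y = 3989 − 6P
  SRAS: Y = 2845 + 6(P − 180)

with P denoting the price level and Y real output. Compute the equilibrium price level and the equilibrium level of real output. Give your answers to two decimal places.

P = 185.33, Y = 2877.00

Write SRAS as Y = 2845 + 6P − 1080 = 1765 + 6P.
Set AD = SRAS: 3989 − 6P = 1765 + 6P, so 2224 = 12P and P = 185.33.
Substituting into AD, Y = 3989 − 6P = 2877.00.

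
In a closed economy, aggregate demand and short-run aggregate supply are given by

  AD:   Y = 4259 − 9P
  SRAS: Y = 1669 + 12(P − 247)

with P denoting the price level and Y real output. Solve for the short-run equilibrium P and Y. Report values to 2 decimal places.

P = 264.48, Y = 1878.71

Write SRAS as Y = 1669 + 12P − 2964 = 12P − 1295.
Set AD = SRAS: 4259 − 9P = 12P − 1295, so 5554 = 21P and P = 264.48.
Substituting into AD, Y = 4259 − 9P = 1878.71.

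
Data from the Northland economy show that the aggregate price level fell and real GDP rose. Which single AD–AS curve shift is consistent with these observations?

P fell and Y rose. An AD shift moves P and Y in the same direction; an SRAS shift moves them in opposite directions.
Here P and Y moved in opposite directions, so the SRAS curve shifted.
Since Y rose, SRAS shifted right.

SRAS shifted right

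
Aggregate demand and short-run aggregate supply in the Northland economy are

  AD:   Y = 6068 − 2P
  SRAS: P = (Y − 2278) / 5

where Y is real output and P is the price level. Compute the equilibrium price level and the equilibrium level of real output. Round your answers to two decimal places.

P = 541.43, Y = 4985.14

Rearrange SRAS to Y = 2278 + 5P.
Set AD = SRAS: 6068 − 2P = 2278 + 5P, so 3790 = 7P and P = 541.43.
Substituting into AD, Y = 6068 − 2P = 4985.14.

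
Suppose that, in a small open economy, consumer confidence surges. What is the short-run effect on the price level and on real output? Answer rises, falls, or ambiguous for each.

This is a positive demand shock: AD shifts right.
Moving along the upward-sloping SRAS curve, P rises and Y rises.

Price level: rises; output: rises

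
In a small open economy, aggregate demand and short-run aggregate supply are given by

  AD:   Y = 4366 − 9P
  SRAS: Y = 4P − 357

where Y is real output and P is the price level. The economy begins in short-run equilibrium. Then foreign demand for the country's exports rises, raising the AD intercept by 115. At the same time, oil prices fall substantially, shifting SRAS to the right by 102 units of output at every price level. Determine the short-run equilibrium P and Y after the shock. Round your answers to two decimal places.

After both shocks: AD is Y = 4481 − 9P and SRAS is Y = 4P − 255.
Setting them equal: 4736 = 13P, so P = 364.31.
Substituting into AD, Y = 1202.23.

P = 364.31, Y = 1202.23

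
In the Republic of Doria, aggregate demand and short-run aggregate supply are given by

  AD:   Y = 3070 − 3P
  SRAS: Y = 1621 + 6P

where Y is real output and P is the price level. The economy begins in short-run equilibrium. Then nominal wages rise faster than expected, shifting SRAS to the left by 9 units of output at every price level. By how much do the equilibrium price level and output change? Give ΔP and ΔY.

ΔP = +1, ΔY = -3

This is a negative supply shock: SRAS shifts left.
New SRAS: Y = 1612 + 6P.
Set AD = SRAS: 3070 − 3P = 1612 + 6P, so 1458 = 9P and P = 162.
Y = 3070 − 3·162 = 2584.
Initially P = 161, Y = 2587, so ΔP = +1 and ΔY = -3.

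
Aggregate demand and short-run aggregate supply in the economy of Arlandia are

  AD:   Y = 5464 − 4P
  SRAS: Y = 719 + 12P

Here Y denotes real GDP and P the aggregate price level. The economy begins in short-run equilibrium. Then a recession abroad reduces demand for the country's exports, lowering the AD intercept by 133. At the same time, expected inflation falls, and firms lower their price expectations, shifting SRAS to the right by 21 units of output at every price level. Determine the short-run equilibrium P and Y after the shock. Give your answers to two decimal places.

P = 286.94, Y = 4183.25

After both shocks: AD is Y = 5331 − 4P and SRAS is Y = 740 + 12P.
Setting them equal: 4591 = 16P, so P = 286.94.
Substituting into AD, Y = 4183.25.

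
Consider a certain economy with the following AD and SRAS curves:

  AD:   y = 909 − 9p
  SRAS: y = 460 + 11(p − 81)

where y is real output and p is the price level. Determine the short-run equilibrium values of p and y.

p = 67, y = 306

Write SRAS as y = 460 + 11p − 891 = 11p − 431.
Set AD = SRAS: 909 − 9p = 11p − 431, so 1340 = 20p and p = 67.
Then y = 909 − 9·67 = 306.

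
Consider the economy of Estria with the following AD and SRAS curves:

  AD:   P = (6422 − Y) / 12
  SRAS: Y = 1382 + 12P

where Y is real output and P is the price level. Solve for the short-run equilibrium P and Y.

Rearrange AD to Y = 6422 − 12P.
Set AD = SRAS: 6422 − 12P = 1382 + 12P, so 5040 = 24P and P = 210.
Then Y = 6422 − 12·210 = 3902.

P = 210, Y = 3902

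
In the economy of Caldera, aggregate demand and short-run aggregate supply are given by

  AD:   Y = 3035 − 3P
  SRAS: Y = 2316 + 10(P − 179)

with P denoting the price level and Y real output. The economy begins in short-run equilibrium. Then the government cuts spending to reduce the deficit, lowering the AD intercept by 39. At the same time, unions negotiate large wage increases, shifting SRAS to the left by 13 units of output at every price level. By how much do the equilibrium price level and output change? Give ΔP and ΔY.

ΔP = -2, ΔY = -33

After both shocks: AD is Y = 2996 − 3P and SRAS is Y = 513 + 10P.
Setting them equal: 2483 = 13P, so P = 191.
Y = 2996 − 3·191 = 2423.
Initially P = 193, Y = 2456, so ΔP = -2 and ΔY = -33.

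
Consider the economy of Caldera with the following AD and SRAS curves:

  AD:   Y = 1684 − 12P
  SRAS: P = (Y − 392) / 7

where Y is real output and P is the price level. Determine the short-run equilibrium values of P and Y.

P = 68, Y = 868

Rearrange SRAS to Y = 392 + 7P.
Set AD = SRAS: 1684 − 12P = 392 + 7P, so 1292 = 19P and P = 68.
Then Y = 1684 − 12·68 = 868.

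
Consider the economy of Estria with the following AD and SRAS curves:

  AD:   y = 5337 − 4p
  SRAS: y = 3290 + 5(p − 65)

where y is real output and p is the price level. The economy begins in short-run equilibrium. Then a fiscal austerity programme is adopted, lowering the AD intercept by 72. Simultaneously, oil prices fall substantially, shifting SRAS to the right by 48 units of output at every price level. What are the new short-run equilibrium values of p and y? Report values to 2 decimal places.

p = 250.22, y = 4264.11

After both shocks: AD is y = 5265 − 4p and SRAS is y = 3013 + 5p.
Setting them equal: 2252 = 9p, so p = 250.22.
Substituting into AD, y = 4264.11.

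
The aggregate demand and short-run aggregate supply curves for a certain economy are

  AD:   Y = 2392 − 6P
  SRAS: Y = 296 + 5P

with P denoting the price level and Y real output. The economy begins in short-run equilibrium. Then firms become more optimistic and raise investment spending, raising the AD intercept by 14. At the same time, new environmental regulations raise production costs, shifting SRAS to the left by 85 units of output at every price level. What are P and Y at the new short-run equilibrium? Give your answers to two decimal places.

After both shocks: AD is Y = 2406 − 6P and SRAS is Y = 211 + 5P.
Setting them equal: 2195 = 11P, so P = 199.55.
Substituting into AD, Y = 1208.73.

P = 199.55, Y = 1208.73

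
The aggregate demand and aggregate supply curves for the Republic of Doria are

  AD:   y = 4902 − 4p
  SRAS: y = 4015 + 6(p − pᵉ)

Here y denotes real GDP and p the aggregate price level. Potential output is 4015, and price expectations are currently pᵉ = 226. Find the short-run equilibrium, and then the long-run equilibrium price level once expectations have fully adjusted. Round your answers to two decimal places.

Short run: p = 224.30, y = 4004.80. Long run: p = 221.75.

Short run: with pᵉ = 226, SRAS is y = 2659 + 6p. Setting AD = SRAS gives 2243 = 10p, so p = 224.30 and y = 4902 − 4p = 4004.80.
Output 4004.80 is below potential 4015, so over time expected prices fall and SRAS shifts right until y returns to 4015.
Long run: y = 4015 on the AD curve gives 4015 = 4902 − 4p, so p = 221.75.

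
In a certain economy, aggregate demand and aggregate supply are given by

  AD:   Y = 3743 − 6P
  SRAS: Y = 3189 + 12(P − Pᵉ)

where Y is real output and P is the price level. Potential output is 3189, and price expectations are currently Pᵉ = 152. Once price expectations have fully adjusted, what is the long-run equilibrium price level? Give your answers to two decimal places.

Long-run P = 92.33

Short run: with Pᵉ = 152, SRAS is Y = 1365 + 12P. Setting AD = SRAS gives 2378 = 18P, so P = 132.11 and Y = 3743 − 6P = 2950.33.
Output 2950.33 is below potential 3189, so over time expected prices fall and SRAS shifts right until Y returns to 3189.
Long run: Y = 3189 on the AD curve gives 3189 = 3743 − 6P, so P = 92.33.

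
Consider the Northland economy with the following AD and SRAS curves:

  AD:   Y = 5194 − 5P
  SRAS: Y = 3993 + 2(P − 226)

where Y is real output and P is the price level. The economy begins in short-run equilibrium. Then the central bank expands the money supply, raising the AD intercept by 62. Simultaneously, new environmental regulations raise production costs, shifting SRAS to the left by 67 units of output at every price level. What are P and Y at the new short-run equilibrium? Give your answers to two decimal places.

After both shocks: AD is Y = 5256 − 5P and SRAS is Y = 3474 + 2P.
Setting them equal: 1782 = 7P, so P = 254.57.
Substituting into AD, Y = 3983.14.

P = 254.57, Y = 3983.14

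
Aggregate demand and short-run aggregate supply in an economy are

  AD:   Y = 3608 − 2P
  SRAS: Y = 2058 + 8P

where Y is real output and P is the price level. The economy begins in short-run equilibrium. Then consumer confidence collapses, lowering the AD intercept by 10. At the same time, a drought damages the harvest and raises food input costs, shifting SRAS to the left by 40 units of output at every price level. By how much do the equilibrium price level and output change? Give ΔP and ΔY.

ΔP = +3, ΔY = -16

After both shocks: AD is Y = 3598 − 2P and SRAS is Y = 2018 + 8P.
Setting them equal: 1580 = 10P, so P = 158.
Y = 3598 − 2·158 = 3282.
Initially P = 155, Y = 3298, so ΔP = +3 and ΔY = -16.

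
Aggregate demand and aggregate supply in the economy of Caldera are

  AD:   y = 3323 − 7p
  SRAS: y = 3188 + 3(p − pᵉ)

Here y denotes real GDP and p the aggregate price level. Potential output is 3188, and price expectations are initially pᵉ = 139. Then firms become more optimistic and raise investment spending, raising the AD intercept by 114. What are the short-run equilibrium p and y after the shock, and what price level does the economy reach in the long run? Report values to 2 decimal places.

AD shifts right: new AD is y = 3437 − 7p. With pᵉ = 139, SRAS is y = 2771 + 3p.
Short run: 3437 − 7p = 2771 + 3p gives 666 = 10p, so p = 66.60 and y = 3437 − 7p = 2970.80.
y = 2970.80 is below potential 3188; expectations adjust and SRAS shifts right until y = 3188.
Long run: on the new AD curve, 3188 = 3437 − 7p gives p = 35.57.

Short run: p = 66.60, y = 2970.80. Long run: p = 35.57.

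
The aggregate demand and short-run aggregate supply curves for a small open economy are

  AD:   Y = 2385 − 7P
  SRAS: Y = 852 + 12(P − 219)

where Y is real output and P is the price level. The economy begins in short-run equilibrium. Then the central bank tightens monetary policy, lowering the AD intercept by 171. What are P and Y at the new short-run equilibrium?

P = 210, Y = 744

This is a negative demand shock: AD shifts left.
New AD: Y = 2214 − 7P.
SRAS can be written Y = 12P − 1776.
Set AD = SRAS: 2214 − 7P = 12P − 1776, so 3990 = 19P and P = 210.
Y = 2214 − 7·210 = 744.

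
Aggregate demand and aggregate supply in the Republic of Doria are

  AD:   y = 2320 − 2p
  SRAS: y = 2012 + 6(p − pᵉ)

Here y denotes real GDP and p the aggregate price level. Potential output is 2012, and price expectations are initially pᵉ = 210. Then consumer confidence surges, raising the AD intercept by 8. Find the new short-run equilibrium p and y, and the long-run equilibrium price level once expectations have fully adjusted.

AD shifts right: new AD is y = 2328 − 2p. With pᵉ = 210, SRAS is y = 752 + 6p.
Short run: 2328 − 2p = 752 + 6p gives 1576 = 8p, so p = 197 and y = 2328 − 2·197 = 1934.
y = 1934 is below potential 2012; expectations adjust and SRAS shifts right until y = 2012.
Long run: on the new AD curve, 2012 = 2328 − 2p gives p = 158.

Short run: p = 197, y = 1934. Long run: p = 158.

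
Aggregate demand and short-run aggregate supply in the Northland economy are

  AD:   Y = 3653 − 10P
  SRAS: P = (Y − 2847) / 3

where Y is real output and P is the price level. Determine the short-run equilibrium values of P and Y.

Rearrange SRAS to Y = 2847 + 3P.
Set AD = SRAS: 3653 − 10P = 2847 + 3P, so 806 = 13P and P = 62.
Then Y = 3653 − 10·62 = 3033.

P = 62, Y = 3033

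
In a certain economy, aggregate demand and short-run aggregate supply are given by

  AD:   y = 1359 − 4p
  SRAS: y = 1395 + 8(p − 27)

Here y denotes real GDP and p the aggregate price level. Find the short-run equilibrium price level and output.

Write SRAS as y = 1395 + 8p − 216 = 1179 + 8p.
Set AD = SRAS: 1359 − 4p = 1179 + 8p, so 180 = 12p and p = 15.
Then y = 1359 − 4·15 = 1299.

p = 15, y = 1299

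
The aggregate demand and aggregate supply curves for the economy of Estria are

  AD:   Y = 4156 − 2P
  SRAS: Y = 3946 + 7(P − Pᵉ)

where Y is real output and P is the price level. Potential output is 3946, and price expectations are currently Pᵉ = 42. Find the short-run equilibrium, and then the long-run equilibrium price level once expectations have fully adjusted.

Short run: P = 56, Y = 4044. Long run: P = 105.

Short run: with Pᵉ = 42, SRAS is Y = 3652 + 7P. Setting AD = SRAS gives 504 = 9P, so P = 56 and Y = 4156 − 2·56 = 4044.
Output 4044 is above potential 3946, so over time expected prices rise and SRAS shifts left until Y returns to 3946.
Long run: Y = 3946 on the AD curve gives 3946 = 4156 − 2P, so P = 105.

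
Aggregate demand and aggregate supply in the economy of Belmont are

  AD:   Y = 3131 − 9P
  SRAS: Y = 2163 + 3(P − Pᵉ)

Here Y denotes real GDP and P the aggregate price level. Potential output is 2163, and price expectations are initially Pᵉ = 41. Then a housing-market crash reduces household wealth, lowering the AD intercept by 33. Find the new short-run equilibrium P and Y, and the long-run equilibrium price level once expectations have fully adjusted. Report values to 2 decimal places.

AD shifts left: new AD is Y = 3098 − 9P. With Pᵉ = 41, SRAS is Y = 2040 + 3P.
Short run: 3098 − 9P = 2040 + 3P gives 1058 = 12P, so P = 88.17 and Y = 3098 − 9P = 2304.50.
Y = 2304.50 is above potential 2163; expectations adjust and SRAS shifts left until Y = 2163.
Long run: on the new AD curve, 2163 = 3098 − 9P gives P = 103.89.

Short run: P = 88.17, Y = 2304.50. Long run: P = 103.89.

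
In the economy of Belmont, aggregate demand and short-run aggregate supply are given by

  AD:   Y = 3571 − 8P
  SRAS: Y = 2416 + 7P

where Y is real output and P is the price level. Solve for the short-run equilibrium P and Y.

Set AD = SRAS: 3571 − 8P = 2416 + 7P, so 1155 = 15P and P = 77.
Then Y = 3571 − 8·77 = 2955.

P = 77, Y = 2955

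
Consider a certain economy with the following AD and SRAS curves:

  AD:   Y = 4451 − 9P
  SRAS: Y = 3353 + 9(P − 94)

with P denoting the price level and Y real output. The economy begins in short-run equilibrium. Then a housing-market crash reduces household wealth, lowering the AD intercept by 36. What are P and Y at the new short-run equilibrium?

This is a negative demand shock: AD shifts left.
New AD: Y = 4415 − 9P.
SRAS can be written Y = 2507 + 9P.
Set AD = SRAS: 4415 − 9P = 2507 + 9P, so 1908 = 18P and P = 106.
Y = 4415 − 9·106 = 3461.

P = 106, Y = 3461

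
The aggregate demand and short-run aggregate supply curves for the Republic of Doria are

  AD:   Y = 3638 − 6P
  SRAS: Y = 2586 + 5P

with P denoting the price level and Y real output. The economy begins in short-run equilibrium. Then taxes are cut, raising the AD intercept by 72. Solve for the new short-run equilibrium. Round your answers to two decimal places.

P = 102.18, Y = 3096.91

This is a positive demand shock: AD shifts right.
New AD: Y = 3710 − 6P.
Set AD = SRAS: 3710 − 6P = 2586 + 5P, so 1124 = 11P and P = 102.18.
Substituting into AD, Y = 3096.91.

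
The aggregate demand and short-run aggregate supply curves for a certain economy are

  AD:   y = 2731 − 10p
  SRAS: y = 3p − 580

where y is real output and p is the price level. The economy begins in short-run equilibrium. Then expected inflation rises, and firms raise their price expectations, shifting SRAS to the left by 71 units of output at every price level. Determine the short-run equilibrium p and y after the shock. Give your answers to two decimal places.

p = 260.15, y = 129.46

This is a negative supply shock: SRAS shifts left.
New SRAS: y = 3p − 651.
Set AD = SRAS: 2731 − 10p = 3p − 651, so 3382 = 13p and p = 260.15.
Substituting into AD, y = 129.46.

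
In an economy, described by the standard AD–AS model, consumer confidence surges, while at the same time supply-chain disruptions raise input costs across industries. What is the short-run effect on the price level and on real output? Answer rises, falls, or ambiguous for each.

The first event is a positive demand shock: AD shifts right, which by itself pushes P up and Y up.
The second is an adverse supply shock: SRAS shifts left, which by itself pushes P up and Y down.
Both shocks push P up, so P rises. The two shocks push Y in opposite directions, so the effect on Y is ambiguous.

Price level: rises; output: ambiguous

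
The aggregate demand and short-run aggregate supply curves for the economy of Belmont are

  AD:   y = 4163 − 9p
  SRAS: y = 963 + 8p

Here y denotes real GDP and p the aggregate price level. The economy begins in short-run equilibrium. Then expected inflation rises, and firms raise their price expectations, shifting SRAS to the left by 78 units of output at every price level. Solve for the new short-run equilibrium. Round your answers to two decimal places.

This is a negative supply shock: SRAS shifts left.
New SRAS: y = 885 + 8p.
Set AD = SRAS: 4163 − 9p = 885 + 8p, so 3278 = 17p and p = 192.82.
Substituting into AD, y = 2427.59.

p = 192.82, y = 2427.59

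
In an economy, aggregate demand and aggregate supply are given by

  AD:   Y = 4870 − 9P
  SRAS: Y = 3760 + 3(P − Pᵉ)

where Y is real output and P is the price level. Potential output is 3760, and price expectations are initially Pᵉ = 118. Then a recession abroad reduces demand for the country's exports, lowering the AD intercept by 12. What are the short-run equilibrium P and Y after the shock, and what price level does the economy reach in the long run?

AD shifts left: new AD is Y = 4858 − 9P. With Pᵉ = 118, SRAS is Y = 3406 + 3P.
Short run: 4858 − 9P = 3406 + 3P gives 1452 = 12P, so P = 121 and Y = 4858 − 9·121 = 3769.
Y = 3769 is above potential 3760; expectations adjust and SRAS shifts left until Y = 3760.
Long run: on the new AD curve, 3760 = 4858 − 9P gives P = 122.

Short run: P = 121, Y = 3769. Long run: P = 122.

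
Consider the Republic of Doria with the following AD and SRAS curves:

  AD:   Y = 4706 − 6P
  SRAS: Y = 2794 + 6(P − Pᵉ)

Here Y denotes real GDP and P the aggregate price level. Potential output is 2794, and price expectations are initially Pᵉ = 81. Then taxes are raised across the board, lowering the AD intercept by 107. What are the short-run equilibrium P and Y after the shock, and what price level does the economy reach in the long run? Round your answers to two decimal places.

AD shifts left: new AD is Y = 4599 − 6P. With Pᵉ = 81, SRAS is Y = 2308 + 6P.
Short run: 4599 − 6P = 2308 + 6P gives 2291 = 12P, so P = 190.92 and Y = 4599 − 6P = 3453.50.
Y = 3453.50 is above potential 2794; expectations adjust and SRAS shifts left until Y = 2794.
Long run: on the new AD curve, 2794 = 4599 − 6P gives P = 300.83.

Short run: P = 190.92, Y = 3453.50. Long run: P = 300.83.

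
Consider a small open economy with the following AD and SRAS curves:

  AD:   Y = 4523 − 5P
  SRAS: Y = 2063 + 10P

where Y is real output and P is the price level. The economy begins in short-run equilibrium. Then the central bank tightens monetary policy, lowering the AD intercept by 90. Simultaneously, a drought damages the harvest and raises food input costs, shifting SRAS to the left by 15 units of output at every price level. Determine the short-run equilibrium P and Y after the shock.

P = 159, Y = 3638

After both shocks: AD is Y = 4433 − 5P and SRAS is Y = 2048 + 10P.
Setting them equal: 2385 = 15P, so P = 159.
Y = 4433 − 5·159 = 3638.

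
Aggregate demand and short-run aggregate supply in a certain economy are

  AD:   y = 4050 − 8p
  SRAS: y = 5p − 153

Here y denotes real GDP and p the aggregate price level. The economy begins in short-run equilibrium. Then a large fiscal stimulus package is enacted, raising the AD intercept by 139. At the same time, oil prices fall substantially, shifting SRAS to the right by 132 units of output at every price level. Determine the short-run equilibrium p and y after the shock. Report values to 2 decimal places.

After both shocks: AD is y = 4189 − 8p and SRAS is y = 5p − 21.
Setting them equal: 4210 = 13p, so p = 323.85.
Substituting into AD, y = 1598.23.

p = 323.85, y = 1598.23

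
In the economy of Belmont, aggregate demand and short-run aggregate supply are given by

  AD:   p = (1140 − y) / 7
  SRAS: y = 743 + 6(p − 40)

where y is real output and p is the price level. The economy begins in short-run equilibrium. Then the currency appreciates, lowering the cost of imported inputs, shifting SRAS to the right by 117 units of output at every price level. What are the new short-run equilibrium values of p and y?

p = 40, y = 860

This is a positive supply shock: SRAS shifts right.
New SRAS: y = 620 + 6p.
Set AD = SRAS: 1140 − 7p = 620 + 6p, so 520 = 13p and p = 40.
y = 1140 − 7·40 = 860.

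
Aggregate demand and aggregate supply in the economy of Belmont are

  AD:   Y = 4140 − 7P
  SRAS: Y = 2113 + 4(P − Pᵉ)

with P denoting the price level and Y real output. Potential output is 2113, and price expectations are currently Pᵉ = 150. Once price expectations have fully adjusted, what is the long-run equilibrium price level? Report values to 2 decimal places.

Short run: with Pᵉ = 150, SRAS is Y = 1513 + 4P. Setting AD = SRAS gives 2627 = 11P, so P = 238.82 and Y = 4140 − 7P = 2468.27.
Output 2468.27 is above potential 2113, so over time expected prices rise and SRAS shifts left until Y returns to 2113.
Long run: Y = 2113 on the AD curve gives 2113 = 4140 − 7P, so P = 289.57.

Long-run P = 289.57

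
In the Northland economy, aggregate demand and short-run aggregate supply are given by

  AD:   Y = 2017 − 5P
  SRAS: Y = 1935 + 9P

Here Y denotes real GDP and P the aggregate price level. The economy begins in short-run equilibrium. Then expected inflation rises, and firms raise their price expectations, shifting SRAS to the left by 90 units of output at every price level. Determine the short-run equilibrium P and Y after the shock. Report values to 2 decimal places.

This is a negative supply shock: SRAS shifts left.
New SRAS: Y = 1845 + 9P.
Set AD = SRAS: 2017 − 5P = 1845 + 9P, so 172 = 14P and P = 12.29.
Substituting into AD, Y = 1955.57.

P = 12.29, Y = 1955.57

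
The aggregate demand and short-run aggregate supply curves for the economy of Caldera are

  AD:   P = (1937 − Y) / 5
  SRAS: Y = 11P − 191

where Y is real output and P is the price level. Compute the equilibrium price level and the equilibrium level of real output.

Rearrange AD to Y = 1937 − 5P.
Set AD = SRAS: 1937 − 5P = 11P − 191, so 2128 = 16P and P = 133.
Then Y = 1937 − 5·133 = 1272.

P = 133, Y = 1272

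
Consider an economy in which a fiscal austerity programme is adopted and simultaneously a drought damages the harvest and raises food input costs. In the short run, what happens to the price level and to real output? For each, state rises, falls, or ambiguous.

The first event is a negative demand shock: AD shifts left, which by itself pushes P down and Y down.
The second is an adverse supply shock: SRAS shifts left, which by itself pushes P up and Y down.
The two shocks push P in opposite directions, so the effect on P is ambiguous. Both shocks push Y down, so Y falls.

Price level: ambiguous; output: falls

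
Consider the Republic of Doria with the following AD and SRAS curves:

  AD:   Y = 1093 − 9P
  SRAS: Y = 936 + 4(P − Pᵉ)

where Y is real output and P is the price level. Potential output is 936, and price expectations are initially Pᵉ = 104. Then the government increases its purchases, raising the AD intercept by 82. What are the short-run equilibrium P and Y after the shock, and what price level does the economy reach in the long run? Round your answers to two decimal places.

AD shifts right: new AD is Y = 1175 − 9P. With Pᵉ = 104, SRAS is Y = 520 + 4P.
Short run: 1175 − 9P = 520 + 4P gives 655 = 13P, so P = 50.38 and Y = 1175 − 9P = 721.54.
Y = 721.54 is below potential 936; expectations adjust and SRAS shifts right until Y = 936.
Long run: on the new AD curve, 936 = 1175 − 9P gives P = 26.56.

Short run: P = 50.38, Y = 721.54. Long run: P = 26.56.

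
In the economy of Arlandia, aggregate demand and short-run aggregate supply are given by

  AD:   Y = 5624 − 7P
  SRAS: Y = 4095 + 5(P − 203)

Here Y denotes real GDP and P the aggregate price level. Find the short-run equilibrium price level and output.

P = 212, Y = 4140

Write SRAS as Y = 4095 + 5P − 1015 = 3080 + 5P.
Set AD = SRAS: 5624 − 7P = 3080 + 5P, so 2544 = 12P and P = 212.
Then Y = 5624 − 7·212 = 4140.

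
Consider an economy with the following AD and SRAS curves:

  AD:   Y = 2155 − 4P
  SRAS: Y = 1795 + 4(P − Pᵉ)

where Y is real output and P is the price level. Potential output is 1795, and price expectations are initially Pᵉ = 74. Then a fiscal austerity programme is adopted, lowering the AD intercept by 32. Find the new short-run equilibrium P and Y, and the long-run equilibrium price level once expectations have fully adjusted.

AD shifts left: new AD is Y = 2123 − 4P. With Pᵉ = 74, SRAS is Y = 1499 + 4P.
Short run: 2123 − 4P = 1499 + 4P gives 624 = 8P, so P = 78 and Y = 2123 − 4·78 = 1811.
Y = 1811 is above potential 1795; expectations adjust and SRAS shifts left until Y = 1795.
Long run: on the new AD curve, 1795 = 2123 − 4P gives P = 82.

Short run: P = 78, Y = 1811. Long run: P = 82.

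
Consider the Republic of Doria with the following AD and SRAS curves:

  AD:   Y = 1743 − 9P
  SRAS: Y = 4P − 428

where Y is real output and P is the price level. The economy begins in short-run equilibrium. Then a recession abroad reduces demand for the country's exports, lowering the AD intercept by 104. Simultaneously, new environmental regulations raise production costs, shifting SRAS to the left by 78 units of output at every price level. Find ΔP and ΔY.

ΔP = -2, ΔY = -86

After both shocks: AD is Y = 1639 − 9P and SRAS is Y = 4P − 506.
Setting them equal: 2145 = 13P, so P = 165.
Y = 1639 − 9·165 = 154.
Initially P = 167, Y = 240, so ΔP = -2 and ΔY = -86.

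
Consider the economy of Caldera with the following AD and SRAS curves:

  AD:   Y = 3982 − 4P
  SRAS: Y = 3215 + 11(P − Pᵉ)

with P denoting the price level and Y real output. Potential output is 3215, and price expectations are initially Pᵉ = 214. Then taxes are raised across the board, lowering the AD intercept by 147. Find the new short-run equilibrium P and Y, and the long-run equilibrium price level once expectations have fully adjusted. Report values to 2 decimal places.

Short run: P = 198.27, Y = 3041.93. Long run: P = 155.00.

AD shifts left: new AD is Y = 3835 − 4P. With Pᵉ = 214, SRAS is Y = 861 + 11P.
Short run: 3835 − 4P = 861 + 11P gives 2974 = 15P, so P = 198.27 and Y = 3835 − 4P = 3041.93.
Y = 3041.93 is below potential 3215; expectations adjust and SRAS shifts right until Y = 3215.
Long run: on the new AD curve, 3215 = 3835 − 4P gives P = 155.00.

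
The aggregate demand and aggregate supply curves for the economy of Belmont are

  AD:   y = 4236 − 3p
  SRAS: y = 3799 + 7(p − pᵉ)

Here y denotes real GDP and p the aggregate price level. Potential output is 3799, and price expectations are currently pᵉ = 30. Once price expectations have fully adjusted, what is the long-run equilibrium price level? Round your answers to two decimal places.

Short run: with pᵉ = 30, SRAS is y = 3589 + 7p. Setting AD = SRAS gives 647 = 10p, so p = 64.70 and y = 4236 − 3p = 4041.90.
Output 4041.90 is above potential 3799, so over time expected prices rise and SRAS shifts left until y returns to 3799.
Long run: y = 3799 on the AD curve gives 3799 = 4236 − 3p, so p = 145.67.

Long-run p = 145.67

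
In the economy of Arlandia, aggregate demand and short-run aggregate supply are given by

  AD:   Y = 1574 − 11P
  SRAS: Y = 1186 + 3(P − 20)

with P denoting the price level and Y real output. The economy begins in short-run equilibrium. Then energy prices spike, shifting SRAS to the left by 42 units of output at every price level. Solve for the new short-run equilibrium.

This is a negative supply shock: SRAS shifts left.
New SRAS: Y = 1084 + 3P.
Set AD = SRAS: 1574 − 11P = 1084 + 3P, so 490 = 14P and P = 35.
Y = 1574 − 11·35 = 1189.

P = 35, Y = 1189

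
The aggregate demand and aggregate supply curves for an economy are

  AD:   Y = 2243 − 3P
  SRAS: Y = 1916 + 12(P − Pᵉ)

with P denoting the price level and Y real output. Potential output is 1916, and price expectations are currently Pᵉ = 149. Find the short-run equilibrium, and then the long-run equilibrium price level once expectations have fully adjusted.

Short run: with Pᵉ = 149, SRAS is Y = 128 + 12P. Setting AD = SRAS gives 2115 = 15P, so P = 141 and Y = 2243 − 3·141 = 1820.
Output 1820 is below potential 1916, so over time expected prices fall and SRAS shifts right until Y returns to 1916.
Long run: Y = 1916 on the AD curve gives 1916 = 2243 − 3P, so P = 109.

Short run: P = 141, Y = 1820. Long run: P = 109.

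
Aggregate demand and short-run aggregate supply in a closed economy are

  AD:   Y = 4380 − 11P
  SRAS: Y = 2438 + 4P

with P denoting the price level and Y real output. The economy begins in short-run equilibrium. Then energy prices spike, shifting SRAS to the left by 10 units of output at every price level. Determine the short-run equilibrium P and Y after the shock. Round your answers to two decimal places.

P = 130.13, Y = 2948.53

This is a negative supply shock: SRAS shifts left.
New SRAS: Y = 2428 + 4P.
Set AD = SRAS: 4380 − 11P = 2428 + 4P, so 1952 = 15P and P = 130.13.
Substituting into AD, Y = 2948.53.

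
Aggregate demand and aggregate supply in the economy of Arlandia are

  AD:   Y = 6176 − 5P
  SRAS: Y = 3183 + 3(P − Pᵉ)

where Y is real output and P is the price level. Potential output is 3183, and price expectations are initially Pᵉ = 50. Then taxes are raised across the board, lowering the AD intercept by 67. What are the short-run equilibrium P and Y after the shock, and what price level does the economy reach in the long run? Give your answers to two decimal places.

AD shifts left: new AD is Y = 6109 − 5P. With Pᵉ = 50, SRAS is Y = 3033 + 3P.
Short run: 6109 − 5P = 3033 + 3P gives 3076 = 8P, so P = 384.50 and Y = 6109 − 5P = 4186.50.
Y = 4186.50 is above potential 3183; expectations adjust and SRAS shifts left until Y = 3183.
Long run: on the new AD curve, 3183 = 6109 − 5P gives P = 585.20.

Short run: P = 384.50, Y = 4186.50. Long run: P = 585.20.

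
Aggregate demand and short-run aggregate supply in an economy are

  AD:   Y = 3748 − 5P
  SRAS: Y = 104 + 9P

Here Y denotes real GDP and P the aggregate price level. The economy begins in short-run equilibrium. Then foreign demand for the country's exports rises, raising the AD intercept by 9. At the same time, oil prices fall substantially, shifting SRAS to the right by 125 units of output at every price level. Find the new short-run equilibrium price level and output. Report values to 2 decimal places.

After both shocks: AD is Y = 3757 − 5P and SRAS is Y = 229 + 9P.
Setting them equal: 3528 = 14P, so P = 252.00.
Substituting into AD, Y = 2497.00.

P = 252.00, Y = 2497.00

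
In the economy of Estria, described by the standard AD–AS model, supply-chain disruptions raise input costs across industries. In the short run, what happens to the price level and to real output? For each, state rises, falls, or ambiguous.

This is an adverse supply shock: SRAS shifts left.
Moving along the downward-sloping AD curve, P rises and Y falls.

Price level: rises; output: falls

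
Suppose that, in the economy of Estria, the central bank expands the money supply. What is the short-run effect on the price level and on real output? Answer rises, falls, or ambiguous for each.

This is a positive demand shock: AD shifts right.
Moving along the upward-sloping SRAS curve, P rises and Y rises.

Price level: rises; output: rises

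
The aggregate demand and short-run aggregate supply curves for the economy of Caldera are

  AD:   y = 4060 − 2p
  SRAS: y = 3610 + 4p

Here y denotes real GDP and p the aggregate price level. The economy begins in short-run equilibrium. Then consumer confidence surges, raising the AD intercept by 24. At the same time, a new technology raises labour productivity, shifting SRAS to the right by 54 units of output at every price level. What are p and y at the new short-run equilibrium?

p = 70, y = 3944

After both shocks: AD is y = 4084 − 2p and SRAS is y = 3664 + 4p.
Setting them equal: 420 = 6p, so p = 70.
y = 4084 − 2·70 = 3944.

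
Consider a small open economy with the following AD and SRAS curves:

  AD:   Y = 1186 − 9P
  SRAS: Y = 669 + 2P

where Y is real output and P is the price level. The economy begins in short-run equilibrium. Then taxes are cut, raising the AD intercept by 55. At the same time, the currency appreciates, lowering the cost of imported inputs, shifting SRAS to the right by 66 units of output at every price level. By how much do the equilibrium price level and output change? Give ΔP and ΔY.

ΔP = -1, ΔY = +64

After both shocks: AD is Y = 1241 − 9P and SRAS is Y = 735 + 2P.
Setting them equal: 506 = 11P, so P = 46.
Y = 1241 − 9·46 = 827.
Initially P = 47, Y = 763, so ΔP = -1 and ΔY = +64.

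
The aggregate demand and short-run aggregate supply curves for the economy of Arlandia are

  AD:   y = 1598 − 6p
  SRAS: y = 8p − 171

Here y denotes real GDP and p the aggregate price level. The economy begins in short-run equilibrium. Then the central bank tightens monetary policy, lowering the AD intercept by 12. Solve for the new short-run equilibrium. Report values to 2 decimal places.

p = 125.50, y = 833.00

This is a negative demand shock: AD shifts left.
New AD: y = 1586 − 6p.
Set AD = SRAS: 1586 − 6p = 8p − 171, so 1757 = 14p and p = 125.50.
Substituting into AD, y = 833.00.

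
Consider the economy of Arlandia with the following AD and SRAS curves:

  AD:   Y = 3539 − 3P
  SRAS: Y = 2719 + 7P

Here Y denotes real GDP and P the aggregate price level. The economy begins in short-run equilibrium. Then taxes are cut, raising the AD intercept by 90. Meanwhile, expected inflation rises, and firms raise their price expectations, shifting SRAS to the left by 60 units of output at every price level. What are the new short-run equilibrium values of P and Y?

After both shocks: AD is Y = 3629 − 3P and SRAS is Y = 2659 + 7P.
Setting them equal: 970 = 10P, so P = 97.
Y = 3629 − 3·97 = 3338.

P = 97, Y = 3338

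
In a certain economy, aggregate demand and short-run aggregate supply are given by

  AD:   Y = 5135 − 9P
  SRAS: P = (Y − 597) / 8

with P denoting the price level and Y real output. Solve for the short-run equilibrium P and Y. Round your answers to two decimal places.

Rearrange SRAS to Y = 597 + 8P.
Set AD = SRAS: 5135 − 9P = 597 + 8P, so 4538 = 17P and P = 266.94.
Substituting into AD, Y = 5135 − 9P = 2732.53.

P = 266.94, Y = 2732.53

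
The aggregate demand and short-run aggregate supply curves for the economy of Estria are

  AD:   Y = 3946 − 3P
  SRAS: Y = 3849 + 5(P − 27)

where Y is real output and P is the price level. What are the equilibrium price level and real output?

Write SRAS as Y = 3849 + 5P − 135 = 3714 + 5P.
Set AD = SRAS: 3946 − 3P = 3714 + 5P, so 232 = 8P and P = 29.
Then Y = 3946 − 3·29 = 3859.

P = 29, Y = 3859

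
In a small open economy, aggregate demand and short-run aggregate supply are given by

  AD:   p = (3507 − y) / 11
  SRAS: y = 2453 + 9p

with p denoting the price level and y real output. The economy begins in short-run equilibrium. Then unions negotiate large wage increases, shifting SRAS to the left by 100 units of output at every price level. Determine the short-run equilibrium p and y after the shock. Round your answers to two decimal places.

This is a negative supply shock: SRAS shifts left.
New SRAS: y = 2353 + 9p.
Set AD = SRAS: 3507 − 11p = 2353 + 9p, so 1154 = 20p and p = 57.70.
Substituting into AD, y = 2872.30.

p = 57.70, y = 2872.30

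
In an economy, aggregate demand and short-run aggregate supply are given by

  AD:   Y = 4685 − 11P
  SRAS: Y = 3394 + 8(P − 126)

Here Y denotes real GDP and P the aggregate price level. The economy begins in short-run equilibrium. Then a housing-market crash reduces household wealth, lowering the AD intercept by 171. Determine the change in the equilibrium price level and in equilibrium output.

This is a negative demand shock: AD shifts left.
New AD: Y = 4514 − 11P.
SRAS can be written Y = 2386 + 8P.
Set AD = SRAS: 4514 − 11P = 2386 + 8P, so 2128 = 19P and P = 112.
Y = 4514 − 11·112 = 3282.
Initially P = 121, Y = 3354, so ΔP = -9 and ΔY = -72.

ΔP = -9, ΔY = -72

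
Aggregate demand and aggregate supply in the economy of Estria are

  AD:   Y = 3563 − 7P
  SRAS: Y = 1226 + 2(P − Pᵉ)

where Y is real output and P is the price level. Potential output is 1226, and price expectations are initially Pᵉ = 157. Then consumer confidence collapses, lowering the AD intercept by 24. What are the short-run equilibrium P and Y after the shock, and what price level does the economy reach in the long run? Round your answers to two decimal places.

Short run: P = 291.89, Y = 1495.78. Long run: P = 330.43.

AD shifts left: new AD is Y = 3539 − 7P. With Pᵉ = 157, SRAS is Y = 912 + 2P.
Short run: 3539 − 7P = 912 + 2P gives 2627 = 9P, so P = 291.89 and Y = 3539 − 7P = 1495.78.
Y = 1495.78 is above potential 1226; expectations adjust and SRAS shifts left until Y = 1226.
Long run: on the new AD curve, 1226 = 3539 − 7P gives P = 330.43.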